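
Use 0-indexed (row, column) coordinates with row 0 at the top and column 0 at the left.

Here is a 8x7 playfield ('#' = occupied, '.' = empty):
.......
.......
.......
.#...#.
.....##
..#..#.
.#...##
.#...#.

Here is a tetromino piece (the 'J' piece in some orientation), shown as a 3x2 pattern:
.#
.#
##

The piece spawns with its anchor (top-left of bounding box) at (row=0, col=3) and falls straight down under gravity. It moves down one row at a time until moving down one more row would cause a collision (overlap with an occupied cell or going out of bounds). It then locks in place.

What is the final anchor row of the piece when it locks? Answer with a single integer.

Answer: 5

Derivation:
Spawn at (row=0, col=3). Try each row:
  row 0: fits
  row 1: fits
  row 2: fits
  row 3: fits
  row 4: fits
  row 5: fits
  row 6: blocked -> lock at row 5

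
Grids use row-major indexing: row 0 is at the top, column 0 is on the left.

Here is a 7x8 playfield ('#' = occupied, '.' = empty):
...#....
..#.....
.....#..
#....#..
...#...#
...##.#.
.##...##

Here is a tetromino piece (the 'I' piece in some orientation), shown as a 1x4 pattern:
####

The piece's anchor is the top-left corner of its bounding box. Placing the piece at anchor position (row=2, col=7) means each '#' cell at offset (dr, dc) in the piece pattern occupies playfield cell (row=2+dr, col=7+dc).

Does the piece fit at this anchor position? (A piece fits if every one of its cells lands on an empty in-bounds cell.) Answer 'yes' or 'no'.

Answer: no

Derivation:
Check each piece cell at anchor (2, 7):
  offset (0,0) -> (2,7): empty -> OK
  offset (0,1) -> (2,8): out of bounds -> FAIL
  offset (0,2) -> (2,9): out of bounds -> FAIL
  offset (0,3) -> (2,10): out of bounds -> FAIL
All cells valid: no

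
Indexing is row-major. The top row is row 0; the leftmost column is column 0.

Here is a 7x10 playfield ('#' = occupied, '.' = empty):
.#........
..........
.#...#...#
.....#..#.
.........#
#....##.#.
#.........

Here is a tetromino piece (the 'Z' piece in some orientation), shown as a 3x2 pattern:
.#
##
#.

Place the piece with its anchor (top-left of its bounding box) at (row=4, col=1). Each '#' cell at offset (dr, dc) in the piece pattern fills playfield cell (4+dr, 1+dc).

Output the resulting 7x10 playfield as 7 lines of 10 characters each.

Answer: .#........
..........
.#...#...#
.....#..#.
..#......#
###..##.#.
##........

Derivation:
Fill (4+0,1+1) = (4,2)
Fill (4+1,1+0) = (5,1)
Fill (4+1,1+1) = (5,2)
Fill (4+2,1+0) = (6,1)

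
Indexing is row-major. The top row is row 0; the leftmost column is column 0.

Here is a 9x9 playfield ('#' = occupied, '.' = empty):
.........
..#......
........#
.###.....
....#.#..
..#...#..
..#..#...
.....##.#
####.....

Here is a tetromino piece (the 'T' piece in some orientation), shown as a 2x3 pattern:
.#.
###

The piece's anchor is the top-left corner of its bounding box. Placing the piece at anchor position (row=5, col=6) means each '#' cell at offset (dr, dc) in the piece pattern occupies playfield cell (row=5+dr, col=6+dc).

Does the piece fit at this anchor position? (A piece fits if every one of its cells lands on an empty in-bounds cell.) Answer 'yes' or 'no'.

Answer: yes

Derivation:
Check each piece cell at anchor (5, 6):
  offset (0,1) -> (5,7): empty -> OK
  offset (1,0) -> (6,6): empty -> OK
  offset (1,1) -> (6,7): empty -> OK
  offset (1,2) -> (6,8): empty -> OK
All cells valid: yes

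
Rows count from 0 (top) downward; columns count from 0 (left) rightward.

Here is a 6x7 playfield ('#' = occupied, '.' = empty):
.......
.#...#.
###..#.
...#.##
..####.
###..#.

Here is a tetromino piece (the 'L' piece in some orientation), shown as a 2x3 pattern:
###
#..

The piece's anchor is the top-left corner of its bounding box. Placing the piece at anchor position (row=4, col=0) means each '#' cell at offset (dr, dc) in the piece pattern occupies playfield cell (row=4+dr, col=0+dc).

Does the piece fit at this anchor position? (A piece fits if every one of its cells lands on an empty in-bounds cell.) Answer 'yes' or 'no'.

Check each piece cell at anchor (4, 0):
  offset (0,0) -> (4,0): empty -> OK
  offset (0,1) -> (4,1): empty -> OK
  offset (0,2) -> (4,2): occupied ('#') -> FAIL
  offset (1,0) -> (5,0): occupied ('#') -> FAIL
All cells valid: no

Answer: no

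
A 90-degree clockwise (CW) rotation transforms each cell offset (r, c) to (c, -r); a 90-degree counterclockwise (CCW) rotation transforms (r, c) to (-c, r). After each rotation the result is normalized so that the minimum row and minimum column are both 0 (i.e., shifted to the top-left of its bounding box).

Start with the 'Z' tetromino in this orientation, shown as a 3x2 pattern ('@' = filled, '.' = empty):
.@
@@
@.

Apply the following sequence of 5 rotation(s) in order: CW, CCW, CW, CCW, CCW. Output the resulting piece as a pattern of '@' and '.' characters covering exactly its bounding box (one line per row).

Start:
.@
@@
@.
After rotation 1 (CW):
@@.
.@@
After rotation 2 (CCW):
.@
@@
@.
After rotation 3 (CW):
@@.
.@@
After rotation 4 (CCW):
.@
@@
@.
After rotation 5 (CCW):
@@.
.@@

Answer: @@.
.@@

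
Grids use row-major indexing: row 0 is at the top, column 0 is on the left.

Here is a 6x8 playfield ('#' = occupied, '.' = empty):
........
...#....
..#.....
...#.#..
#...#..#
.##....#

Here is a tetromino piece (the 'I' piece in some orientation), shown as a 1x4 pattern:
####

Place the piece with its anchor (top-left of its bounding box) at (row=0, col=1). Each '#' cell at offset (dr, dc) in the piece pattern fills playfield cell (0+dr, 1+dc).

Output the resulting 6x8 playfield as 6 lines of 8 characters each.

Fill (0+0,1+0) = (0,1)
Fill (0+0,1+1) = (0,2)
Fill (0+0,1+2) = (0,3)
Fill (0+0,1+3) = (0,4)

Answer: .####...
...#....
..#.....
...#.#..
#...#..#
.##....#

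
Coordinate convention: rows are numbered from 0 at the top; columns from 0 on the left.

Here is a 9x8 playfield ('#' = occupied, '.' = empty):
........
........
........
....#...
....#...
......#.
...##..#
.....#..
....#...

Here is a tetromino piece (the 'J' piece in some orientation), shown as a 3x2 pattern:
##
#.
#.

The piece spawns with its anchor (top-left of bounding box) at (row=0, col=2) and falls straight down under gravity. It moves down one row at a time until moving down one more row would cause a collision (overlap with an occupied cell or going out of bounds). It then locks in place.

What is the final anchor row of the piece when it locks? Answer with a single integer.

Answer: 5

Derivation:
Spawn at (row=0, col=2). Try each row:
  row 0: fits
  row 1: fits
  row 2: fits
  row 3: fits
  row 4: fits
  row 5: fits
  row 6: blocked -> lock at row 5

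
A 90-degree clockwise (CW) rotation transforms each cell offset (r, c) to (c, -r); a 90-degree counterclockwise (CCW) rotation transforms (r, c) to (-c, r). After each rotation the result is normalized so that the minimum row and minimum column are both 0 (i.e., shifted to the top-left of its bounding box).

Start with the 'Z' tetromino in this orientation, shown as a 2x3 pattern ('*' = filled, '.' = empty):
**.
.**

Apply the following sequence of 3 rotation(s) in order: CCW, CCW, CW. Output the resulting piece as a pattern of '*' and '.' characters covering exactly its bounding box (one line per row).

Start:
**.
.**
After rotation 1 (CCW):
.*
**
*.
After rotation 2 (CCW):
**.
.**
After rotation 3 (CW):
.*
**
*.

Answer: .*
**
*.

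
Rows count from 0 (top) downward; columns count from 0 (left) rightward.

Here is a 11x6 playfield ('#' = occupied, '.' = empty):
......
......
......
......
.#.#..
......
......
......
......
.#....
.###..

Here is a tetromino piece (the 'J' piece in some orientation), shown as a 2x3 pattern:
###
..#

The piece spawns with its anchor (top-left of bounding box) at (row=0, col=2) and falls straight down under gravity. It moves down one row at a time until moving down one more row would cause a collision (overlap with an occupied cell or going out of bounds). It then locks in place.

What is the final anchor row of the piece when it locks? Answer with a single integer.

Spawn at (row=0, col=2). Try each row:
  row 0: fits
  row 1: fits
  row 2: fits
  row 3: fits
  row 4: blocked -> lock at row 3

Answer: 3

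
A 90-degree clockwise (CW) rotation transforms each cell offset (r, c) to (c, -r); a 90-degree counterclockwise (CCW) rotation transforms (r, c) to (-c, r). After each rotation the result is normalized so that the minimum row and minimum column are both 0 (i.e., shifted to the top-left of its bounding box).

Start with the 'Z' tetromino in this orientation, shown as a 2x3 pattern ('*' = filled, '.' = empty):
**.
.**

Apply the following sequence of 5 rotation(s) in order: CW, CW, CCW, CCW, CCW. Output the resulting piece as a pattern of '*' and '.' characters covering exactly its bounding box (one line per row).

Start:
**.
.**
After rotation 1 (CW):
.*
**
*.
After rotation 2 (CW):
**.
.**
After rotation 3 (CCW):
.*
**
*.
After rotation 4 (CCW):
**.
.**
After rotation 5 (CCW):
.*
**
*.

Answer: .*
**
*.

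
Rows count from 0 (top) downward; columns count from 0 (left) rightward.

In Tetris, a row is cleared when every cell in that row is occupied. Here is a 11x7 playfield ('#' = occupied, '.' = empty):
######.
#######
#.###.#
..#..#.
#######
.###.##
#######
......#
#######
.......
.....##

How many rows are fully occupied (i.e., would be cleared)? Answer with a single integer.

Check each row:
  row 0: 1 empty cell -> not full
  row 1: 0 empty cells -> FULL (clear)
  row 2: 2 empty cells -> not full
  row 3: 5 empty cells -> not full
  row 4: 0 empty cells -> FULL (clear)
  row 5: 2 empty cells -> not full
  row 6: 0 empty cells -> FULL (clear)
  row 7: 6 empty cells -> not full
  row 8: 0 empty cells -> FULL (clear)
  row 9: 7 empty cells -> not full
  row 10: 5 empty cells -> not full
Total rows cleared: 4

Answer: 4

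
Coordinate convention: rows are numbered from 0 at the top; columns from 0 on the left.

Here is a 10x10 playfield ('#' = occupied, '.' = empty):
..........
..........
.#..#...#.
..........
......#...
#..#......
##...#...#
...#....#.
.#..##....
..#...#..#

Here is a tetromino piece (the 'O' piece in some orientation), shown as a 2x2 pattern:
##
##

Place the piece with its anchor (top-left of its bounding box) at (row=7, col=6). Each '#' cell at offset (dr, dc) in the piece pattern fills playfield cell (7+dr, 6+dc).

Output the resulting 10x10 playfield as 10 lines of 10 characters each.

Fill (7+0,6+0) = (7,6)
Fill (7+0,6+1) = (7,7)
Fill (7+1,6+0) = (8,6)
Fill (7+1,6+1) = (8,7)

Answer: ..........
..........
.#..#...#.
..........
......#...
#..#......
##...#...#
...#..###.
.#..####..
..#...#..#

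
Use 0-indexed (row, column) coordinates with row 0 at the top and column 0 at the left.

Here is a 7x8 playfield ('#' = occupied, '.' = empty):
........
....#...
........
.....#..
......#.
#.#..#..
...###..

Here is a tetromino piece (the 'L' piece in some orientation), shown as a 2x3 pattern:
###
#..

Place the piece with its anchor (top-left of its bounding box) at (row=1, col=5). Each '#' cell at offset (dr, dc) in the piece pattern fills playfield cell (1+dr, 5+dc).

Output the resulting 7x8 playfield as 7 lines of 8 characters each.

Answer: ........
....####
.....#..
.....#..
......#.
#.#..#..
...###..

Derivation:
Fill (1+0,5+0) = (1,5)
Fill (1+0,5+1) = (1,6)
Fill (1+0,5+2) = (1,7)
Fill (1+1,5+0) = (2,5)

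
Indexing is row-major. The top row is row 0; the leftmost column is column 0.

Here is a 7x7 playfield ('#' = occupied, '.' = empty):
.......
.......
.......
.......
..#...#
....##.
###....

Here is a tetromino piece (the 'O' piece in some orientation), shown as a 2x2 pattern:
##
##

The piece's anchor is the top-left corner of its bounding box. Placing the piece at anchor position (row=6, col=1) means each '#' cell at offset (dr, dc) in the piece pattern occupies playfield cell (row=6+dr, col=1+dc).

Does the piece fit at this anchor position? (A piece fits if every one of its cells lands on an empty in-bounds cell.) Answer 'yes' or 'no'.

Answer: no

Derivation:
Check each piece cell at anchor (6, 1):
  offset (0,0) -> (6,1): occupied ('#') -> FAIL
  offset (0,1) -> (6,2): occupied ('#') -> FAIL
  offset (1,0) -> (7,1): out of bounds -> FAIL
  offset (1,1) -> (7,2): out of bounds -> FAIL
All cells valid: no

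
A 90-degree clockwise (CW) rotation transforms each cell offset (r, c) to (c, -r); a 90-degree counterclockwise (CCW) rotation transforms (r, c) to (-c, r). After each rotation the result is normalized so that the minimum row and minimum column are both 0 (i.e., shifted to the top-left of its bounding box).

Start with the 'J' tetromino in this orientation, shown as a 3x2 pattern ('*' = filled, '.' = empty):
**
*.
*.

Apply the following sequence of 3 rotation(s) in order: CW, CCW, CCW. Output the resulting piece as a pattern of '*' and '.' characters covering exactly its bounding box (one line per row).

Answer: *..
***

Derivation:
Start:
**
*.
*.
After rotation 1 (CW):
***
..*
After rotation 2 (CCW):
**
*.
*.
After rotation 3 (CCW):
*..
***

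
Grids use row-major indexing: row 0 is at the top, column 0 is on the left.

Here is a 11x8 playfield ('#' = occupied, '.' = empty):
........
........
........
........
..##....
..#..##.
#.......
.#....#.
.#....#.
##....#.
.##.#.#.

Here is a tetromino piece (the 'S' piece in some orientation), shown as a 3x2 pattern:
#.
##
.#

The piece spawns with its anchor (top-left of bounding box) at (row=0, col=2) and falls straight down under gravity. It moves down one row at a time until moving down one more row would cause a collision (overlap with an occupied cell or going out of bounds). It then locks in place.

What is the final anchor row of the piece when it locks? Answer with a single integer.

Spawn at (row=0, col=2). Try each row:
  row 0: fits
  row 1: fits
  row 2: blocked -> lock at row 1

Answer: 1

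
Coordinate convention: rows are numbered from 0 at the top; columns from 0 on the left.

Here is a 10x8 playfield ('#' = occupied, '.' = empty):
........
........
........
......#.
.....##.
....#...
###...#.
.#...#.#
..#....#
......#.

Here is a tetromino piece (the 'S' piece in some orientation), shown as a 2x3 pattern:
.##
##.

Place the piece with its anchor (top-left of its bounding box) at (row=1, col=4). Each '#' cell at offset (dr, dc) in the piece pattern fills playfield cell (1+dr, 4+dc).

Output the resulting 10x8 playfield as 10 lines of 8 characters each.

Answer: ........
.....##.
....##..
......#.
.....##.
....#...
###...#.
.#...#.#
..#....#
......#.

Derivation:
Fill (1+0,4+1) = (1,5)
Fill (1+0,4+2) = (1,6)
Fill (1+1,4+0) = (2,4)
Fill (1+1,4+1) = (2,5)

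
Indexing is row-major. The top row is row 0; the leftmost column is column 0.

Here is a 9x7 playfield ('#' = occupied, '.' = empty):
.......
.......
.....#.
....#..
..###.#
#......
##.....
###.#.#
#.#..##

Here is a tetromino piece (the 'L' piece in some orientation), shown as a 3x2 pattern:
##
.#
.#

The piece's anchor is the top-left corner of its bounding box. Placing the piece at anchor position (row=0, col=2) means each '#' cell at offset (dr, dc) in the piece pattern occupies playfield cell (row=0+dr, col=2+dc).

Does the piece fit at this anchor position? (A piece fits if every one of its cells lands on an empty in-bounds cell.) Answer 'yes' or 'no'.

Answer: yes

Derivation:
Check each piece cell at anchor (0, 2):
  offset (0,0) -> (0,2): empty -> OK
  offset (0,1) -> (0,3): empty -> OK
  offset (1,1) -> (1,3): empty -> OK
  offset (2,1) -> (2,3): empty -> OK
All cells valid: yes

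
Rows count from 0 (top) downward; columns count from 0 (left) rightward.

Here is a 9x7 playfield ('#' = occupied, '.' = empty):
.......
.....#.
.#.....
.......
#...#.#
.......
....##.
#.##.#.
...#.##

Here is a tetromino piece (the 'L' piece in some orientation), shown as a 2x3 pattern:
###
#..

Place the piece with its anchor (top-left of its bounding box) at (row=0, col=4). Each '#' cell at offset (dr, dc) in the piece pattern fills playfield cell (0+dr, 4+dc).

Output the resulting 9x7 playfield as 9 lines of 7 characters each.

Fill (0+0,4+0) = (0,4)
Fill (0+0,4+1) = (0,5)
Fill (0+0,4+2) = (0,6)
Fill (0+1,4+0) = (1,4)

Answer: ....###
....##.
.#.....
.......
#...#.#
.......
....##.
#.##.#.
...#.##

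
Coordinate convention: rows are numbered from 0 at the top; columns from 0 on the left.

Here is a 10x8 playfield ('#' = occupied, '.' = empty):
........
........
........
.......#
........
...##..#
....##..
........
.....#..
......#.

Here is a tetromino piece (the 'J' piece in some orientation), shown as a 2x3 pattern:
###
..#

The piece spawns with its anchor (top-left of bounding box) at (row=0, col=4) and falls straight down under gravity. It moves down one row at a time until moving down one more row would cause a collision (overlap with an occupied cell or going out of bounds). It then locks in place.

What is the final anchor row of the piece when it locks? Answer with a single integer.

Answer: 4

Derivation:
Spawn at (row=0, col=4). Try each row:
  row 0: fits
  row 1: fits
  row 2: fits
  row 3: fits
  row 4: fits
  row 5: blocked -> lock at row 4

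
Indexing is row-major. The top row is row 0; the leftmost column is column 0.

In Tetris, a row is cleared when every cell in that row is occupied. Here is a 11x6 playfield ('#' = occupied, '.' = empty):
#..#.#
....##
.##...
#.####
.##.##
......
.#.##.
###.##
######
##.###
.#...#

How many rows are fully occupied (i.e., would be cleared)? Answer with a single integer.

Answer: 1

Derivation:
Check each row:
  row 0: 3 empty cells -> not full
  row 1: 4 empty cells -> not full
  row 2: 4 empty cells -> not full
  row 3: 1 empty cell -> not full
  row 4: 2 empty cells -> not full
  row 5: 6 empty cells -> not full
  row 6: 3 empty cells -> not full
  row 7: 1 empty cell -> not full
  row 8: 0 empty cells -> FULL (clear)
  row 9: 1 empty cell -> not full
  row 10: 4 empty cells -> not full
Total rows cleared: 1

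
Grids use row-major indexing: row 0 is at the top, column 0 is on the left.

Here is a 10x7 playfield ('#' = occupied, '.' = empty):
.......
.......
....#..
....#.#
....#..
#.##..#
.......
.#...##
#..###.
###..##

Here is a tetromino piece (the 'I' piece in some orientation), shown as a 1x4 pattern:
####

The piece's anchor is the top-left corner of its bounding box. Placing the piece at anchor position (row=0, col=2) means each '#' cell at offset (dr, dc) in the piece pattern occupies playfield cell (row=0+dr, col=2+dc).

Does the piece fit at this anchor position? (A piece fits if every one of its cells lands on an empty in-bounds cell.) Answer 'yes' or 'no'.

Check each piece cell at anchor (0, 2):
  offset (0,0) -> (0,2): empty -> OK
  offset (0,1) -> (0,3): empty -> OK
  offset (0,2) -> (0,4): empty -> OK
  offset (0,3) -> (0,5): empty -> OK
All cells valid: yes

Answer: yes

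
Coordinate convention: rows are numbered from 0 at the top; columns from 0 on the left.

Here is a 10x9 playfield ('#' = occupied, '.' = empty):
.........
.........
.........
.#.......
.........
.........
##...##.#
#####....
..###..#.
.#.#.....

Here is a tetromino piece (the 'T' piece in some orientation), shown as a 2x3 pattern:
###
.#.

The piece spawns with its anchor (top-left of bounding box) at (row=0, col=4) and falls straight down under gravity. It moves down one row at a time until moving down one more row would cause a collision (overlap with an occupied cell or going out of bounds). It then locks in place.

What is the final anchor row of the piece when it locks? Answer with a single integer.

Spawn at (row=0, col=4). Try each row:
  row 0: fits
  row 1: fits
  row 2: fits
  row 3: fits
  row 4: fits
  row 5: blocked -> lock at row 4

Answer: 4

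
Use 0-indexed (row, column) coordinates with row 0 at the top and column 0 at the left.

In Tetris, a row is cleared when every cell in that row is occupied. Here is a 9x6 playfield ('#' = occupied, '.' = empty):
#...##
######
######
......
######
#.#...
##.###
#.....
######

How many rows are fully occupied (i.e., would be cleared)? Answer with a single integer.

Check each row:
  row 0: 3 empty cells -> not full
  row 1: 0 empty cells -> FULL (clear)
  row 2: 0 empty cells -> FULL (clear)
  row 3: 6 empty cells -> not full
  row 4: 0 empty cells -> FULL (clear)
  row 5: 4 empty cells -> not full
  row 6: 1 empty cell -> not full
  row 7: 5 empty cells -> not full
  row 8: 0 empty cells -> FULL (clear)
Total rows cleared: 4

Answer: 4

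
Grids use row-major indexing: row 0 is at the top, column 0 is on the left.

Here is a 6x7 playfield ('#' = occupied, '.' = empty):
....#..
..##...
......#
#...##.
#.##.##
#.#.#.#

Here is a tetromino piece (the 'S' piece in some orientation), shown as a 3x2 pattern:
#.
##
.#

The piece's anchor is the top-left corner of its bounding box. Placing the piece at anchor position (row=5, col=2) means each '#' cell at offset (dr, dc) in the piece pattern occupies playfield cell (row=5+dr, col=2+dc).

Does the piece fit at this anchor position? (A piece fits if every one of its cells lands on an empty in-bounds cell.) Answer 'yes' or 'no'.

Check each piece cell at anchor (5, 2):
  offset (0,0) -> (5,2): occupied ('#') -> FAIL
  offset (1,0) -> (6,2): out of bounds -> FAIL
  offset (1,1) -> (6,3): out of bounds -> FAIL
  offset (2,1) -> (7,3): out of bounds -> FAIL
All cells valid: no

Answer: no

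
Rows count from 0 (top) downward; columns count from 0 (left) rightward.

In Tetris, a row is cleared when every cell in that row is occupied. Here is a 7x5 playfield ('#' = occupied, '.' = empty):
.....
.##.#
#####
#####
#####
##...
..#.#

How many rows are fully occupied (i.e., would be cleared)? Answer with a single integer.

Check each row:
  row 0: 5 empty cells -> not full
  row 1: 2 empty cells -> not full
  row 2: 0 empty cells -> FULL (clear)
  row 3: 0 empty cells -> FULL (clear)
  row 4: 0 empty cells -> FULL (clear)
  row 5: 3 empty cells -> not full
  row 6: 3 empty cells -> not full
Total rows cleared: 3

Answer: 3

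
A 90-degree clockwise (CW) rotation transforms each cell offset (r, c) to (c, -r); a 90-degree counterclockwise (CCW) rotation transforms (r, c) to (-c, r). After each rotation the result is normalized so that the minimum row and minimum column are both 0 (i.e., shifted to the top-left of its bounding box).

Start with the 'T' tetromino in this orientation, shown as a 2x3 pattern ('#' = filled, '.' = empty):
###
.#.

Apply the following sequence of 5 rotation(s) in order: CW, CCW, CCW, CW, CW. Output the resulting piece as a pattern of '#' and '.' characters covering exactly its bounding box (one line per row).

Start:
###
.#.
After rotation 1 (CW):
.#
##
.#
After rotation 2 (CCW):
###
.#.
After rotation 3 (CCW):
#.
##
#.
After rotation 4 (CW):
###
.#.
After rotation 5 (CW):
.#
##
.#

Answer: .#
##
.#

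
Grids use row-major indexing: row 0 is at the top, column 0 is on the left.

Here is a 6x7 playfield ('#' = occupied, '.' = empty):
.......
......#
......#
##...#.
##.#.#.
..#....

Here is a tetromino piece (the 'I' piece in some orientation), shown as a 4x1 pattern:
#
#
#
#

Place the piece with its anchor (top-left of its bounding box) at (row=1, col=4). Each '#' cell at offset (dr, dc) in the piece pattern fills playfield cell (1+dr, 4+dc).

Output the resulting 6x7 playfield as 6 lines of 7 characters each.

Answer: .......
....#.#
....#.#
##..##.
##.###.
..#....

Derivation:
Fill (1+0,4+0) = (1,4)
Fill (1+1,4+0) = (2,4)
Fill (1+2,4+0) = (3,4)
Fill (1+3,4+0) = (4,4)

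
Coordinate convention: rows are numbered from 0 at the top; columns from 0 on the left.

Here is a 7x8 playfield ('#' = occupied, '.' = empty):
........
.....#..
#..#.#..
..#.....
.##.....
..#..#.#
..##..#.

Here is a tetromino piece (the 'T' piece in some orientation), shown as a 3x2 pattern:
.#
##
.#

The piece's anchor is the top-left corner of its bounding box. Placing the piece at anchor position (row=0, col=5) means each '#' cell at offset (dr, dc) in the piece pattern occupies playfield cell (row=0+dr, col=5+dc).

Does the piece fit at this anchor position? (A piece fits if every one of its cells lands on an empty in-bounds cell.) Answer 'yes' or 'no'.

Check each piece cell at anchor (0, 5):
  offset (0,1) -> (0,6): empty -> OK
  offset (1,0) -> (1,5): occupied ('#') -> FAIL
  offset (1,1) -> (1,6): empty -> OK
  offset (2,1) -> (2,6): empty -> OK
All cells valid: no

Answer: no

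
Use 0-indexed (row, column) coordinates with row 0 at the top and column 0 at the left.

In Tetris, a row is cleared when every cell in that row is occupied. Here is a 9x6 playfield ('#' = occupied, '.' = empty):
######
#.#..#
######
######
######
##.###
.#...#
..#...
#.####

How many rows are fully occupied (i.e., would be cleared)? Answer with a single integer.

Check each row:
  row 0: 0 empty cells -> FULL (clear)
  row 1: 3 empty cells -> not full
  row 2: 0 empty cells -> FULL (clear)
  row 3: 0 empty cells -> FULL (clear)
  row 4: 0 empty cells -> FULL (clear)
  row 5: 1 empty cell -> not full
  row 6: 4 empty cells -> not full
  row 7: 5 empty cells -> not full
  row 8: 1 empty cell -> not full
Total rows cleared: 4

Answer: 4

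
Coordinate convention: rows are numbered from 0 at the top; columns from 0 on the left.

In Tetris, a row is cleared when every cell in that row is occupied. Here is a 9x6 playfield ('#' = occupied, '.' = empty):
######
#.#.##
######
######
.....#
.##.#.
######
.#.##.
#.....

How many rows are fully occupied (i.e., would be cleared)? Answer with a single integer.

Check each row:
  row 0: 0 empty cells -> FULL (clear)
  row 1: 2 empty cells -> not full
  row 2: 0 empty cells -> FULL (clear)
  row 3: 0 empty cells -> FULL (clear)
  row 4: 5 empty cells -> not full
  row 5: 3 empty cells -> not full
  row 6: 0 empty cells -> FULL (clear)
  row 7: 3 empty cells -> not full
  row 8: 5 empty cells -> not full
Total rows cleared: 4

Answer: 4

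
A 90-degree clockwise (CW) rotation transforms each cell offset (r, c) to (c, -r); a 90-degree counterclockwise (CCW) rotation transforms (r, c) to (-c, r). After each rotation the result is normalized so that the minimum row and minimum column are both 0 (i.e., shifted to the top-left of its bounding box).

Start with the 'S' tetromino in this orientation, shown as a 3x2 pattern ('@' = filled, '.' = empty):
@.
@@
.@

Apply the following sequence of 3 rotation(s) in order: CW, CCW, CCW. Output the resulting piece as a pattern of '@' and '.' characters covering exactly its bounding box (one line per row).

Answer: .@@
@@.

Derivation:
Start:
@.
@@
.@
After rotation 1 (CW):
.@@
@@.
After rotation 2 (CCW):
@.
@@
.@
After rotation 3 (CCW):
.@@
@@.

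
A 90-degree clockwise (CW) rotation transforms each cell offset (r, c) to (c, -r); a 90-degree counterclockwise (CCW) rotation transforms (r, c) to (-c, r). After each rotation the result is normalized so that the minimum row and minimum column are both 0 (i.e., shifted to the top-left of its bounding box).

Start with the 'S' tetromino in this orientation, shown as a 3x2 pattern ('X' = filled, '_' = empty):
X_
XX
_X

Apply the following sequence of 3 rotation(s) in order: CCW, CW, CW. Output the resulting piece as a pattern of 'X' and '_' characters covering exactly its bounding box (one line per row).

Start:
X_
XX
_X
After rotation 1 (CCW):
_XX
XX_
After rotation 2 (CW):
X_
XX
_X
After rotation 3 (CW):
_XX
XX_

Answer: _XX
XX_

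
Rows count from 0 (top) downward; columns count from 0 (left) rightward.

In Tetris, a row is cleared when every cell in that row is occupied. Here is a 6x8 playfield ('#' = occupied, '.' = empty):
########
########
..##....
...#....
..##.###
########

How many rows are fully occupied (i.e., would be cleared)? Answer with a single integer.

Answer: 3

Derivation:
Check each row:
  row 0: 0 empty cells -> FULL (clear)
  row 1: 0 empty cells -> FULL (clear)
  row 2: 6 empty cells -> not full
  row 3: 7 empty cells -> not full
  row 4: 3 empty cells -> not full
  row 5: 0 empty cells -> FULL (clear)
Total rows cleared: 3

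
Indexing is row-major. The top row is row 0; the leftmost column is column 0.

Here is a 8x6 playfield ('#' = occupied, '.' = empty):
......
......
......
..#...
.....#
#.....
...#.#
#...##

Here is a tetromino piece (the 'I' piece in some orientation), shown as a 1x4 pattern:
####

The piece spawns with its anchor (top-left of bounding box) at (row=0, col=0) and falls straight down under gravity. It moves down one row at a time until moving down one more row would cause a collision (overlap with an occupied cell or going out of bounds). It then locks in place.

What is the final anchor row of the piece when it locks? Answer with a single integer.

Answer: 2

Derivation:
Spawn at (row=0, col=0). Try each row:
  row 0: fits
  row 1: fits
  row 2: fits
  row 3: blocked -> lock at row 2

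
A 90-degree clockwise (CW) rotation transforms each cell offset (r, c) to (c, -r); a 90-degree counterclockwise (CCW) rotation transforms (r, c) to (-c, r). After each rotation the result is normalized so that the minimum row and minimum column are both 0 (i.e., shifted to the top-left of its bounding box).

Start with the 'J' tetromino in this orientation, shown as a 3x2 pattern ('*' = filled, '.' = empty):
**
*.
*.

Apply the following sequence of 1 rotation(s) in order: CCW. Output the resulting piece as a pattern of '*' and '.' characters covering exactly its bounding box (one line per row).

Answer: *..
***

Derivation:
Start:
**
*.
*.
After rotation 1 (CCW):
*..
***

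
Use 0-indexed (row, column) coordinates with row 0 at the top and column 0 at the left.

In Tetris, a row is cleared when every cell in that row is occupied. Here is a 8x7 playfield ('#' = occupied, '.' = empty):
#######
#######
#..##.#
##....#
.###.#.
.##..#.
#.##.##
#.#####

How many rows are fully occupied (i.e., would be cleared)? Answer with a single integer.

Check each row:
  row 0: 0 empty cells -> FULL (clear)
  row 1: 0 empty cells -> FULL (clear)
  row 2: 3 empty cells -> not full
  row 3: 4 empty cells -> not full
  row 4: 3 empty cells -> not full
  row 5: 4 empty cells -> not full
  row 6: 2 empty cells -> not full
  row 7: 1 empty cell -> not full
Total rows cleared: 2

Answer: 2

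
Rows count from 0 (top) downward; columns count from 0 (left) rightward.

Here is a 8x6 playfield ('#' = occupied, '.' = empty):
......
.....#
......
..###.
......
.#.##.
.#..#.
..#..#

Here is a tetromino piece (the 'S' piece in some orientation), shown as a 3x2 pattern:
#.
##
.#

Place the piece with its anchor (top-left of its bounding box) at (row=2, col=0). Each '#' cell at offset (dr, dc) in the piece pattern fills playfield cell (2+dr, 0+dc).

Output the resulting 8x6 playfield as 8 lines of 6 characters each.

Fill (2+0,0+0) = (2,0)
Fill (2+1,0+0) = (3,0)
Fill (2+1,0+1) = (3,1)
Fill (2+2,0+1) = (4,1)

Answer: ......
.....#
#.....
#####.
.#....
.#.##.
.#..#.
..#..#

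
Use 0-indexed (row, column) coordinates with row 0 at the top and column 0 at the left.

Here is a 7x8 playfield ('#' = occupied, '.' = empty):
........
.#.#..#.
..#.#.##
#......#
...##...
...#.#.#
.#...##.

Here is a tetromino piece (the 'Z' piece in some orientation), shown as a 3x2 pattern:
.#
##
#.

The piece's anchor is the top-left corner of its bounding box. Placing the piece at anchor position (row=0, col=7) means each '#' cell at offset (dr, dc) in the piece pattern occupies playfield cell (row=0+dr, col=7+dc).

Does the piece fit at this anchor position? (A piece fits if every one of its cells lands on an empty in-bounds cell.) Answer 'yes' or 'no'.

Check each piece cell at anchor (0, 7):
  offset (0,1) -> (0,8): out of bounds -> FAIL
  offset (1,0) -> (1,7): empty -> OK
  offset (1,1) -> (1,8): out of bounds -> FAIL
  offset (2,0) -> (2,7): occupied ('#') -> FAIL
All cells valid: no

Answer: no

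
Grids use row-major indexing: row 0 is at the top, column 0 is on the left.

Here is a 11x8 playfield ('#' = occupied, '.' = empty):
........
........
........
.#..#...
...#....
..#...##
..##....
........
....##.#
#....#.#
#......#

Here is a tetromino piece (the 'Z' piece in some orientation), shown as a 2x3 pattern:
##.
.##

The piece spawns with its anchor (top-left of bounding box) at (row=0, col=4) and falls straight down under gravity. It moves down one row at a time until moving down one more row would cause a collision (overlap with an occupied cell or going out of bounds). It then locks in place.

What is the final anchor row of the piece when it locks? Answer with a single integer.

Answer: 2

Derivation:
Spawn at (row=0, col=4). Try each row:
  row 0: fits
  row 1: fits
  row 2: fits
  row 3: blocked -> lock at row 2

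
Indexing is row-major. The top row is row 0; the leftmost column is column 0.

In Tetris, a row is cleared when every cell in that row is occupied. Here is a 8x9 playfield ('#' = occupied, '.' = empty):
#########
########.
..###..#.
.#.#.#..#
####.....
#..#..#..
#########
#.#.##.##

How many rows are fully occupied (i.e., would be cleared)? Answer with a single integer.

Check each row:
  row 0: 0 empty cells -> FULL (clear)
  row 1: 1 empty cell -> not full
  row 2: 5 empty cells -> not full
  row 3: 5 empty cells -> not full
  row 4: 5 empty cells -> not full
  row 5: 6 empty cells -> not full
  row 6: 0 empty cells -> FULL (clear)
  row 7: 3 empty cells -> not full
Total rows cleared: 2

Answer: 2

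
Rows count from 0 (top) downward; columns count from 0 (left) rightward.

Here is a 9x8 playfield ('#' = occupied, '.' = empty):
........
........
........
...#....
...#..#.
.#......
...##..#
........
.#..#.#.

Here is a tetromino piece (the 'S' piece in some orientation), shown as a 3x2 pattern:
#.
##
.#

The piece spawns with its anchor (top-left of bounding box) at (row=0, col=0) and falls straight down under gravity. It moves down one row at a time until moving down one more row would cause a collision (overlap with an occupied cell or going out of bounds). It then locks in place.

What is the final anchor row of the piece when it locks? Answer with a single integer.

Answer: 2

Derivation:
Spawn at (row=0, col=0). Try each row:
  row 0: fits
  row 1: fits
  row 2: fits
  row 3: blocked -> lock at row 2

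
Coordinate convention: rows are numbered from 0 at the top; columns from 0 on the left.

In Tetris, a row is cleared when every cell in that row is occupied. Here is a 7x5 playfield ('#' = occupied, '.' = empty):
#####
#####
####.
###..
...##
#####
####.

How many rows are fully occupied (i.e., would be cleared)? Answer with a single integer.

Answer: 3

Derivation:
Check each row:
  row 0: 0 empty cells -> FULL (clear)
  row 1: 0 empty cells -> FULL (clear)
  row 2: 1 empty cell -> not full
  row 3: 2 empty cells -> not full
  row 4: 3 empty cells -> not full
  row 5: 0 empty cells -> FULL (clear)
  row 6: 1 empty cell -> not full
Total rows cleared: 3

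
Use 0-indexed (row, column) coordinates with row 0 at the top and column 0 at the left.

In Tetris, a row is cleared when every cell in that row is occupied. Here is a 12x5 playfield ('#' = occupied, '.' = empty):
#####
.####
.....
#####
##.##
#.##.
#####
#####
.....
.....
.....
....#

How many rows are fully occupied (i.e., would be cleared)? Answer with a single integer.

Answer: 4

Derivation:
Check each row:
  row 0: 0 empty cells -> FULL (clear)
  row 1: 1 empty cell -> not full
  row 2: 5 empty cells -> not full
  row 3: 0 empty cells -> FULL (clear)
  row 4: 1 empty cell -> not full
  row 5: 2 empty cells -> not full
  row 6: 0 empty cells -> FULL (clear)
  row 7: 0 empty cells -> FULL (clear)
  row 8: 5 empty cells -> not full
  row 9: 5 empty cells -> not full
  row 10: 5 empty cells -> not full
  row 11: 4 empty cells -> not full
Total rows cleared: 4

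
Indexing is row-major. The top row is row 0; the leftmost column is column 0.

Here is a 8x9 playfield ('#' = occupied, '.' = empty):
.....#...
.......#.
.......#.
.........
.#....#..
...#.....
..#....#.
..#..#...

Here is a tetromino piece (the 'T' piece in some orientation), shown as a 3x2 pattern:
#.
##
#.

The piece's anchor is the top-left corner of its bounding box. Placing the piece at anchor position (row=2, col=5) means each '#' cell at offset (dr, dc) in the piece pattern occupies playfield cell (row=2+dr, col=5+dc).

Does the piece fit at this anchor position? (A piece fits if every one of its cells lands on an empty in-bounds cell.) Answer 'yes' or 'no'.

Answer: yes

Derivation:
Check each piece cell at anchor (2, 5):
  offset (0,0) -> (2,5): empty -> OK
  offset (1,0) -> (3,5): empty -> OK
  offset (1,1) -> (3,6): empty -> OK
  offset (2,0) -> (4,5): empty -> OK
All cells valid: yes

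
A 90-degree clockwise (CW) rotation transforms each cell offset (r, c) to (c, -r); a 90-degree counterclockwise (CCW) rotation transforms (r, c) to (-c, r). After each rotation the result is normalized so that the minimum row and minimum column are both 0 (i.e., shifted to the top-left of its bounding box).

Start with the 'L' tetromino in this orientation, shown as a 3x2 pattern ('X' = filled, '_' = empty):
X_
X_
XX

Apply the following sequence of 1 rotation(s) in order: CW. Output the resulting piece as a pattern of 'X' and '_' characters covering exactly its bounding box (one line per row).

Start:
X_
X_
XX
After rotation 1 (CW):
XXX
X__

Answer: XXX
X__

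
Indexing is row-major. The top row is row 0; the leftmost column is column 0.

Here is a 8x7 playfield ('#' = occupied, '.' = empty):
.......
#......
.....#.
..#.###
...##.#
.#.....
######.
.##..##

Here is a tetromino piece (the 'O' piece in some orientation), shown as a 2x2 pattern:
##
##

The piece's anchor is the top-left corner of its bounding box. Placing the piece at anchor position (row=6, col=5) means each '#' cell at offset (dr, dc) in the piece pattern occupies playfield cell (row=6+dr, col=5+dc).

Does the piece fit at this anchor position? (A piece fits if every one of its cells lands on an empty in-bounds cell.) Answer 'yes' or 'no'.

Check each piece cell at anchor (6, 5):
  offset (0,0) -> (6,5): occupied ('#') -> FAIL
  offset (0,1) -> (6,6): empty -> OK
  offset (1,0) -> (7,5): occupied ('#') -> FAIL
  offset (1,1) -> (7,6): occupied ('#') -> FAIL
All cells valid: no

Answer: no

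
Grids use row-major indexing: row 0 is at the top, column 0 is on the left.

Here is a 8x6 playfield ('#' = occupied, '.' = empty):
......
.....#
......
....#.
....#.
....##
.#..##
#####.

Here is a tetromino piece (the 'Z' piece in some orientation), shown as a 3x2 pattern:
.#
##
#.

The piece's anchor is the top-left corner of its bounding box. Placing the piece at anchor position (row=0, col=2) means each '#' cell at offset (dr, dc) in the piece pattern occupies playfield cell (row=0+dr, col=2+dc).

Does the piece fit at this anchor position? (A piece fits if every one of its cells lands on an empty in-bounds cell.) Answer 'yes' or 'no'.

Check each piece cell at anchor (0, 2):
  offset (0,1) -> (0,3): empty -> OK
  offset (1,0) -> (1,2): empty -> OK
  offset (1,1) -> (1,3): empty -> OK
  offset (2,0) -> (2,2): empty -> OK
All cells valid: yes

Answer: yes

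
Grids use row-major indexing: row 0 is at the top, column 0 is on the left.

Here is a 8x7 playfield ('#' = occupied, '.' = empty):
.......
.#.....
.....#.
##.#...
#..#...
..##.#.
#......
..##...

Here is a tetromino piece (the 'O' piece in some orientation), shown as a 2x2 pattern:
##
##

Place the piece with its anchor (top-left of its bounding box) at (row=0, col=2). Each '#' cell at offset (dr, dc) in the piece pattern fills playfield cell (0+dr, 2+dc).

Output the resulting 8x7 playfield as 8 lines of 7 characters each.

Answer: ..##...
.###...
.....#.
##.#...
#..#...
..##.#.
#......
..##...

Derivation:
Fill (0+0,2+0) = (0,2)
Fill (0+0,2+1) = (0,3)
Fill (0+1,2+0) = (1,2)
Fill (0+1,2+1) = (1,3)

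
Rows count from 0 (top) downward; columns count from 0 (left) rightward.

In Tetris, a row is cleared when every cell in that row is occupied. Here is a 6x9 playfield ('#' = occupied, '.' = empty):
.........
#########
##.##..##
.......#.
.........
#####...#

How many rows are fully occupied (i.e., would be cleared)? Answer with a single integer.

Answer: 1

Derivation:
Check each row:
  row 0: 9 empty cells -> not full
  row 1: 0 empty cells -> FULL (clear)
  row 2: 3 empty cells -> not full
  row 3: 8 empty cells -> not full
  row 4: 9 empty cells -> not full
  row 5: 3 empty cells -> not full
Total rows cleared: 1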